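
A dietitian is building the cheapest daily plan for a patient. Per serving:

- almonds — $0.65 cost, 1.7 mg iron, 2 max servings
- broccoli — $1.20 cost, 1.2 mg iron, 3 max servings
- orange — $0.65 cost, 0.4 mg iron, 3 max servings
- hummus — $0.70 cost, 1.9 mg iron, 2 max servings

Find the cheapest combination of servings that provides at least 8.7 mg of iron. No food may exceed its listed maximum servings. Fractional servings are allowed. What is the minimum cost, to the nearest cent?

$4.20

Cost per mg of iron: hummus $0.3684, almonds $0.3824, broccoli $1.0000, orange $1.6250.
Take 2 servings of hummus: +3.8 mg iron for $1.40 (total $1.40, still need 4.9 mg).
Take 2 servings of almonds: +3.4 mg iron for $1.30 (total $2.70, still need 1.5 mg).
Take 1.25 servings of broccoli: +1.5 mg iron for $1.50 (total $4.20, still need 0.0 mg).
Greedy by cheapest-per-mg is optimal for a single linear constraint, so the minimum cost is $4.20.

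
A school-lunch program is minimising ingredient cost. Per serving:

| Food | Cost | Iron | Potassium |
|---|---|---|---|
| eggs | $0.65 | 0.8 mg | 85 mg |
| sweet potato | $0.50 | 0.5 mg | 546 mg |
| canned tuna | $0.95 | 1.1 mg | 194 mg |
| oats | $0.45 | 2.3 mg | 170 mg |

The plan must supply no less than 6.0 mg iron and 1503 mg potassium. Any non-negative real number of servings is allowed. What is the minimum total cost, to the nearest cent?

Compare the cost at each extreme point of the feasible region.
eggs only: max(6.0/0.8, 1503/85) = 17.68 servings → $11.49.
sweet potato only: max(6.0/0.5, 1503/546) = 12 servings → $6.00.
canned tuna only: max(6.0/1.1, 1503/194) = 7.747 servings → $7.36.
oats only: max(6.0/2.3, 1503/170) = 8.841 servings → $3.98.
eggs + sweet potato with both tight: 6.402 servings and 1.756 servings → $5.04.
eggs + canned tuna with both targets exact would need a negative amount; discard.
eggs + oats: intersection lies outside the first quadrant.
sweet potato + canned tuna with both tight: 0.9716 servings and 5.013 servings → $5.25.
sweet potato + oats with both tight: 2.081 servings and 2.156 servings → $2.01.
canned tuna + oats with both targets exact would need a negative amount; discard.
The minimum over all feasible corners is $2.01.

$2.01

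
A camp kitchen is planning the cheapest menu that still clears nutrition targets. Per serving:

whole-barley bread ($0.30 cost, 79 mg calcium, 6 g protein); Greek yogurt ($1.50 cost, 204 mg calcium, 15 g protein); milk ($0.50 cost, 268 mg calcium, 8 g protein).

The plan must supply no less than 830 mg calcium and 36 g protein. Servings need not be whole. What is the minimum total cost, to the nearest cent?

With two linear requirements the optimum uses one or two foods; enumerate the corners.
whole-barley bread only: max(830/79, 36/6) = 10.51 servings → $3.15.
Greek yogurt only: max(830/204, 36/15) = 4.069 servings → $6.10.
milk only: max(830/268, 36/8) = 4.5 servings → $2.25.
whole-barley bread + Greek yogurt: intersection lies outside the first quadrant.
whole-barley bread + milk with both tight: 3.082 servings and 2.189 servings → $2.02.
Greek yogurt + milk with both tight: 1.26 servings and 2.138 servings → $2.96.
So the least-cost plan costs $2.02.

$2.02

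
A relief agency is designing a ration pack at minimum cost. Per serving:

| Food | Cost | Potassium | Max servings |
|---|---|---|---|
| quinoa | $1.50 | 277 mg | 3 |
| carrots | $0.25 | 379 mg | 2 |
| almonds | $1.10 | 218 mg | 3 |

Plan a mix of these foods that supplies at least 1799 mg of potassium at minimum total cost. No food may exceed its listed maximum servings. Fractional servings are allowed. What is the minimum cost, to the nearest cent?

Cost per mg of potassium: carrots $0.0007, almonds $0.0050, quinoa $0.0054.
Take 2 servings of carrots: +758.0 mg potassium for $0.50 (total $0.50, still need 1041.0 mg).
Take 3 servings of almonds: +654.0 mg potassium for $3.30 (total $3.80, still need 387.0 mg).
Take 1.397 servings of quinoa: +387.0 mg potassium for $2.10 (total $5.90, still need 0.0 mg).
Greedy by cheapest-per-mg is optimal for a single linear constraint, so the minimum cost is $5.90.

$5.90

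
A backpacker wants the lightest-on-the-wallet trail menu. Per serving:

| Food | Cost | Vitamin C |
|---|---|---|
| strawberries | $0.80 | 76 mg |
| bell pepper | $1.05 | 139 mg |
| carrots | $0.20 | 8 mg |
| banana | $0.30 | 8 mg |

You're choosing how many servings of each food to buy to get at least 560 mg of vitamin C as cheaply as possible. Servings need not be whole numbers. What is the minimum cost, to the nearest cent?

$4.23

Cost per mg of vitamin C: bell pepper $0.0076, strawberries $0.0105, carrots $0.0250, banana $0.0375.
With no serving limits, use only bell pepper: 560 mg / 139 mg = 4.029 servings × $1.05 = $4.23.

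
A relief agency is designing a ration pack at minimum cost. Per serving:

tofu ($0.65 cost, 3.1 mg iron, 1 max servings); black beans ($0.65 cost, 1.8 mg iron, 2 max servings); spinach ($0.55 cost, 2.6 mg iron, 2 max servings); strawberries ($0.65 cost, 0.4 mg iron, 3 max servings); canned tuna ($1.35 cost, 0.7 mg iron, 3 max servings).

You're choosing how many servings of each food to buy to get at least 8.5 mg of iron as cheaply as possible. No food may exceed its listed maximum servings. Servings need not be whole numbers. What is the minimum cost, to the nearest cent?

$1.82

Cost per mg of iron: tofu $0.2097, spinach $0.2115, black beans $0.3611, strawberries $1.6250, canned tuna $1.9286.
Take 1 serving of tofu: +3.1 mg iron for $0.65 (total $0.65, still need 5.4 mg).
Take 2 servings of spinach: +5.2 mg iron for $1.10 (total $1.75, still need 0.2 mg).
Take 0.1111 servings of black beans: +0.2 mg iron for $0.07 (total $1.82, still need 0.0 mg).
Filling from the cheapest source first is optimal under one linear minimum: $1.82.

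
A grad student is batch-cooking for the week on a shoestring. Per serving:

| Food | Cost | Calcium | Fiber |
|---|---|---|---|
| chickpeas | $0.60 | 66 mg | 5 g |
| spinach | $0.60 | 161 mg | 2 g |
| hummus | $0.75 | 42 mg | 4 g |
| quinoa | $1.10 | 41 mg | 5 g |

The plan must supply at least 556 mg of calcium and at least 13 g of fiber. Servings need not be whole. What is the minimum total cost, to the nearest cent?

$2.59

With two linear requirements the optimum uses one or two foods; enumerate the corners.
chickpeas only: max(556/66, 13/5) = 8.424 servings → $5.05.
spinach only: max(556/161, 13/2) = 6.5 servings → $3.90.
hummus only: max(556/42, 13/4) = 13.24 servings → $9.93.
quinoa only: max(556/41, 13/5) = 13.56 servings → $14.92.
chickpeas + spinach with both tight: 1.458 servings and 2.856 servings → $2.59.
chickpeas + hummus: intersection lies outside the first quadrant.
chickpeas + quinoa: intersection lies outside the first quadrant.
spinach + hummus with both tight: 2.996 servings and 1.752 servings → $3.11.
spinach + quinoa with both tight: 3.108 servings and 1.357 servings → $3.36.
hummus + quinoa: the both-tight solution has a negative serving — not a feasible corner.
Cheapest feasible corner: $2.59.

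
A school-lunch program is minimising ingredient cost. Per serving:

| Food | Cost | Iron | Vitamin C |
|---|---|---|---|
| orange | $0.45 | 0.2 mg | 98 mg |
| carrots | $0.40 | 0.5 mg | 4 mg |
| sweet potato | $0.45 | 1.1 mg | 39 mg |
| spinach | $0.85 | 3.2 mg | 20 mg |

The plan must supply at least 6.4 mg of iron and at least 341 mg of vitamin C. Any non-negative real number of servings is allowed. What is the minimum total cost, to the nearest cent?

orange only: max(6.4/0.2, 341/98) = 32 servings → $14.40.
carrots only: max(6.4/0.5, 341/4) = 85.25 servings → $34.10.
sweet potato only: max(6.4/1.1, 341/39) = 8.744 servings → $3.93.
spinach only: max(6.4/3.2, 341/20) = 17.05 servings → $14.49.
orange + carrots with both tight: 3.006 servings and 11.6 servings → $5.99.
orange + sweet potato with both tight: 1.255 servings and 5.59 servings → $3.08.
orange + spinach with both tight: 3.111 servings and 1.806 servings → $2.93.
carrots + sweet potato: the both-tight solution has a negative serving — not a feasible corner.
carrots + spinach with both targets exact would need a negative amount; discard.
sweet potato + spinach: intersection lies outside the first quadrant.
So the least-cost plan costs $2.93.

$2.93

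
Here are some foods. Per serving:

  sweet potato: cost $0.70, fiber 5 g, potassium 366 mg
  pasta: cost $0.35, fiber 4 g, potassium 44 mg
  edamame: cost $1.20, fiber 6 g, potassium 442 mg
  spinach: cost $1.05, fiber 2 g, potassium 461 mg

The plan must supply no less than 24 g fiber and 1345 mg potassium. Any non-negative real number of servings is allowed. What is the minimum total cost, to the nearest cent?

$3.01

Check every corner: each single food scaled to meet both minima, and each pair solved so both constraints bind.
sweet potato only: max(24/5, 1345/366) = 4.8 servings → $3.36.
pasta only: max(24/4, 1345/44) = 30.57 servings → $10.70.
edamame only: max(24/6, 1345/442) = 4 servings → $4.80.
spinach only: max(24/2, 1345/461) = 12 servings → $12.60.
sweet potato + pasta with both tight: 3.476 servings and 1.655 servings → $3.01.
sweet potato + edamame: the both-tight solution has a negative serving — not a feasible corner.
sweet potato + spinach: the both-tight solution has a negative serving — not a feasible corner.
pasta + edamame with both tight: 1.688 servings and 2.875 servings → $4.04.
pasta + spinach with both tight: 4.769 servings and 2.462 servings → $4.25.
edamame + spinach with both targets exact would need a negative amount; discard.
The minimum over all feasible corners is $3.01.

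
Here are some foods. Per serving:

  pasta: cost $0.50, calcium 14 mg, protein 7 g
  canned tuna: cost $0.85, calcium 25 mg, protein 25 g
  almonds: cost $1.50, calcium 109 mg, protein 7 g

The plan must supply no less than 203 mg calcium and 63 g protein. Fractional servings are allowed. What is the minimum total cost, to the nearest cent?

pasta only: max(203/14, 63/7) = 14.5 servings → $7.25.
canned tuna only: max(203/25, 63/25) = 8.12 servings → $6.90.
almonds only: max(203/109, 63/7) = 9 servings → $13.50.
pasta + canned tuna: intersection lies outside the first quadrant.
pasta + almonds with both tight: 8.189 servings and 0.8105 servings → $5.31.
canned tuna + almonds with both tight: 2.136 servings and 1.373 servings → $3.87.
Cheapest feasible corner: $3.87.

$3.87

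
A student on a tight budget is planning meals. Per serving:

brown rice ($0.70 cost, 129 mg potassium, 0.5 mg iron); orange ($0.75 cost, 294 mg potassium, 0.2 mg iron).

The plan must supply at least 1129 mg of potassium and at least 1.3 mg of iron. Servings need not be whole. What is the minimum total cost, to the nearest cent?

With two linear requirements the optimum uses one or two foods; enumerate the corners.
brown rice only: max(1129/129, 1.3/0.5) = 8.752 servings → $6.13.
orange only: max(1129/294, 1.3/0.2) = 6.5 servings → $4.88.
brown rice + orange with both tight: 1.29 servings and 3.274 servings → $3.36.
Cheapest feasible corner: $3.36.

$3.36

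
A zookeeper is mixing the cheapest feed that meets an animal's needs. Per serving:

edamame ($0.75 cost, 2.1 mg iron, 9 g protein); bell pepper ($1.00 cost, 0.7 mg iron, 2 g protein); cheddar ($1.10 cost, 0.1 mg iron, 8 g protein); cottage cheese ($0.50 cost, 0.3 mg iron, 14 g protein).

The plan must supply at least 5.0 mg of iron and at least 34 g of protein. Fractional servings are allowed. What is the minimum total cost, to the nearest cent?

$2.17

The cheapest plan sits at a corner of the feasible region — with two constraints it uses at most two foods.
edamame only: max(5.0/2.1, 34/9) = 3.778 servings → $2.83.
bell pepper only: max(5.0/0.7, 34/2) = 17 servings → $17.00.
cheddar only: max(5.0/0.1, 34/8) = 50 servings → $55.00.
cottage cheese only: max(5.0/0.3, 34/14) = 16.67 servings → $8.33.
edamame + bell pepper: the both-tight solution has a negative serving — not a feasible corner.
edamame + cheddar with both tight: 2.302 servings and 1.66 servings → $3.55.
edamame + cottage cheese with both tight: 2.24 servings and 0.9888 servings → $2.17.
bell pepper + cheddar with both tight: 6.778 servings and 2.556 servings → $9.59.
bell pepper + cottage cheese with both tight: 6.5 servings and 1.5 servings → $7.25.
cheddar + cottage cheese with both targets exact would need a negative amount; discard.
The minimum over all feasible corners is $2.17.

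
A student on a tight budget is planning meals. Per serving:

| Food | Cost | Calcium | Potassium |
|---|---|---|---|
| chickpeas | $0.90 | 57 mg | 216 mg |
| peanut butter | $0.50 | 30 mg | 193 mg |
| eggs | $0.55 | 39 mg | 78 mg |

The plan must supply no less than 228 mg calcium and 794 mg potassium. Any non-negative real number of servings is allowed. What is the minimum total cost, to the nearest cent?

$3.41

The cheapest plan sits at a corner of the feasible region — with two constraints it uses at most two foods.
chickpeas only: max(228/57, 794/216) = 4 servings → $3.60.
peanut butter only: max(228/30, 794/193) = 7.6 servings → $3.80.
eggs only: max(228/39, 794/78) = 10.18 servings → $5.60.
chickpeas + peanut butter: the both-tight solution has a negative serving — not a feasible corner.
chickpeas + eggs with both tight: 3.314 servings and 1.003 servings → $3.53.
peanut butter + eggs with both tight: 2.541 servings and 3.891 servings → $3.41.
The minimum over all feasible corners is $3.41.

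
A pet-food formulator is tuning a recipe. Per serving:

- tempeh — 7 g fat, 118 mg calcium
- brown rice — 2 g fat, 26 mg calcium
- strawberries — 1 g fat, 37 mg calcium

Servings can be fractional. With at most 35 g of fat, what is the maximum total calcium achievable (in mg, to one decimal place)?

Calcium per g fat: strawberries 37, tempeh 16.86, brown rice 13.
With no serving limits, spend the whole fat allowance on strawberries: 35 g / 1 g × 37 mg = 1295.0 mg.

1295.0 mg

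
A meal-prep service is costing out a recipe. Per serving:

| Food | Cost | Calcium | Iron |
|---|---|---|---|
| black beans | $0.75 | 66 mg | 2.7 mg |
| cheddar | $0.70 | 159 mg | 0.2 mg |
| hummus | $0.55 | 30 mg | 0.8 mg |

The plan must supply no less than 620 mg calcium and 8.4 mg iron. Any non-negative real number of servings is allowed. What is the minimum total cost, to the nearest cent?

$4.07

black beans only: max(620/66, 8.4/2.7) = 9.394 servings → $7.05.
cheddar only: max(620/159, 8.4/0.2) = 42 servings → $29.40.
hummus only: max(620/30, 8.4/0.8) = 20.67 servings → $11.37.
black beans + cheddar with both tight: 2.912 servings and 2.691 servings → $4.07.
black beans + hummus with both targets exact would need a negative amount; discard.
cheddar + hummus with both tight: 2.013 servings and 9.997 servings → $6.91.
Cheapest feasible corner: $4.07.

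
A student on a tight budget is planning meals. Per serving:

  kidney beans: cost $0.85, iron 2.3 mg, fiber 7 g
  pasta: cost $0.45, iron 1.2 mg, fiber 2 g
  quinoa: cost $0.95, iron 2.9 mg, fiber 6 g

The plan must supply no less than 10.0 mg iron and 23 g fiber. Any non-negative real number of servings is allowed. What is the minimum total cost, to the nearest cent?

Check every corner: each single food scaled to meet both minima, and each pair solved so both constraints bind.
kidney beans only: max(10.0/2.3, 23/7) = 4.348 servings → $3.70.
pasta only: max(10.0/1.2, 23/2) = 11.5 servings → $5.17.
quinoa only: max(10.0/2.9, 23/6) = 3.833 servings → $3.64.
kidney beans + pasta with both tight: 2 servings and 4.5 servings → $3.73.
kidney beans + quinoa with both tight: 1.031 servings and 2.631 servings → $3.38.
pasta + quinoa with both targets exact would need a negative amount; discard.
So the least-cost plan costs $3.38.

$3.38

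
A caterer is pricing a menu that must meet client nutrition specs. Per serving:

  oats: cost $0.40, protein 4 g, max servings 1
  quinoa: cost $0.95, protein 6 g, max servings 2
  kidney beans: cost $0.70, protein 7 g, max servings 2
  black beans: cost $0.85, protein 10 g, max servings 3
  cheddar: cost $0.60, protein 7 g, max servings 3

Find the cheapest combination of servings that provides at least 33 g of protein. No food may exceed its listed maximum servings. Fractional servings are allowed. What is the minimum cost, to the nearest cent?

Cost per g of protein: black beans $0.0850, cheddar $0.0857, oats $0.1000, kidney beans $0.1000, quinoa $0.1583.
Take 3 servings of black beans: +30.0 g protein for $2.55 (total $2.55, still need 3.0 g).
Take 0.4286 servings of cheddar: +3.0 g protein for $0.26 (total $2.81, still need 0.0 g).
Filling from the cheapest source first is optimal under one linear minimum: $2.81.

$2.81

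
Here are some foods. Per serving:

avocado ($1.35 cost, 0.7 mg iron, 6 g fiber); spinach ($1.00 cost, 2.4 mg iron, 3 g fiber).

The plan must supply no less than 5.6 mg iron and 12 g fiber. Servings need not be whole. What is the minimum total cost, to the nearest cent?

$3.37

A basic optimal solution has at most two foods positive. Try each food alone and each pair with both targets met exactly.
avocado only: max(5.6/0.7, 12/6) = 8 servings → $10.80.
spinach only: max(5.6/2.4, 12/3) = 4 servings → $4.00.
avocado + spinach with both tight: 0.9756 servings and 2.049 servings → $3.37.
Cheapest feasible corner: $3.37.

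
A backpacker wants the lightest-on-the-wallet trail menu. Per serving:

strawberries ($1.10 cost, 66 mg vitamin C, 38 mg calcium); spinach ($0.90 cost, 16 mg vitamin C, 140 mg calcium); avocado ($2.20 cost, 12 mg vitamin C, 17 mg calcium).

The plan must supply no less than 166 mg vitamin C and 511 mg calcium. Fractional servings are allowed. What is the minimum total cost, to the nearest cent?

With two linear requirements the optimum uses one or two foods; enumerate the corners.
strawberries only: max(166/66, 511/38) = 13.45 servings → $14.79.
spinach only: max(166/16, 511/140) = 10.38 servings → $9.34.
avocado only: max(166/12, 511/17) = 30.06 servings → $66.13.
strawberries + spinach with both tight: 1.745 servings and 3.176 servings → $4.78.
strawberries + avocado: intersection lies outside the first quadrant.
spinach + avocado with both tight: 2.351 servings and 10.7 servings → $25.65.
Cheapest feasible corner: $4.78.

$4.78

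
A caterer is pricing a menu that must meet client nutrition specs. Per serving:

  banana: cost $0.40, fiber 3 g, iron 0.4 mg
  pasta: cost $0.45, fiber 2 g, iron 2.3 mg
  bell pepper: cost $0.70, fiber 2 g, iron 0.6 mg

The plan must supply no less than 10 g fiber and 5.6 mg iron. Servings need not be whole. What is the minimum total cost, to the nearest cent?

An LP optimum is at a vertex; with two nutrient constraints at most two foods are used. Check each candidate.
banana only: max(10/3, 5.6/0.4) = 14 servings → $5.60.
pasta only: max(10/2, 5.6/2.3) = 5 servings → $2.25.
bell pepper only: max(10/2, 5.6/0.6) = 9.333 servings → $6.53.
banana + pasta with both tight: 1.934 servings and 2.098 servings → $1.72.
banana + bell pepper with both targets exact would need a negative amount; discard.
pasta + bell pepper with both tight: 1.529 servings and 3.471 servings → $3.12.
So the least-cost plan costs $1.72.

$1.72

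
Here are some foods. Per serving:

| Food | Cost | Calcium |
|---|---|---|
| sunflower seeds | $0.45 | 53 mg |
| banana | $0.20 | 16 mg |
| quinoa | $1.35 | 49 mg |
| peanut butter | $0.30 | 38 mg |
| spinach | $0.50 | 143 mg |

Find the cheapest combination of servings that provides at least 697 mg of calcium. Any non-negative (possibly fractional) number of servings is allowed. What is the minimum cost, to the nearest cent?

Cost per mg of calcium: spinach $0.0035, peanut butter $0.0079, sunflower seeds $0.0085, banana $0.0125, quinoa $0.0276.
With no serving limits, use only spinach: 697 mg / 143 mg = 4.874 servings × $0.50 = $2.44.

$2.44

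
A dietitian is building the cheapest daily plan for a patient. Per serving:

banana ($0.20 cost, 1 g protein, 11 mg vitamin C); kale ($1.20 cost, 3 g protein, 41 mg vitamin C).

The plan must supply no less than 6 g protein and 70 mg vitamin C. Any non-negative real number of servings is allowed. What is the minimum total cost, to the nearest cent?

$1.27

Compare the cost at each extreme point of the feasible region.
banana only: max(6/1, 70/11) = 6.364 servings → $1.27.
kale only: max(6/3, 70/41) = 2 servings → $2.40.
banana + kale with both tight: 4.5 servings and 0.5 servings → $1.50.
The minimum over all feasible corners is $1.27.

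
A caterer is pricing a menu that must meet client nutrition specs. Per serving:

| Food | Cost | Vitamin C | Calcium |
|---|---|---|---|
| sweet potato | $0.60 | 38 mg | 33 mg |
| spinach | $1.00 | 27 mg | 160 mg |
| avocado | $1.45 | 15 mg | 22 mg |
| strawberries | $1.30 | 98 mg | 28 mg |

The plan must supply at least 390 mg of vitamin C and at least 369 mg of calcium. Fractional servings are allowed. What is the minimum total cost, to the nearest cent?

With two linear requirements the optimum uses one or two foods; enumerate the corners.
sweet potato only: max(390/38, 369/33) = 11.18 servings → $6.71.
spinach only: max(390/27, 369/160) = 14.44 servings → $14.44.
avocado only: max(390/15, 369/22) = 26 servings → $37.70.
strawberries only: max(390/98, 369/28) = 13.18 servings → $17.13.
sweet potato + spinach with both tight: 10.11 servings and 0.222 servings → $6.29.
sweet potato + avocado with both tight: 8.93 servings and 3.378 servings → $10.26.
sweet potato + strawberries: intersection lies outside the first quadrant.
spinach + avocado with both targets exact would need a negative amount; discard.
spinach + strawberries with both tight: 1.691 servings and 3.514 servings → $6.26.
avocado + strawberries with both tight: 14.54 servings and 1.754 servings → $23.36.
The minimum over all feasible corners is $6.26.

$6.26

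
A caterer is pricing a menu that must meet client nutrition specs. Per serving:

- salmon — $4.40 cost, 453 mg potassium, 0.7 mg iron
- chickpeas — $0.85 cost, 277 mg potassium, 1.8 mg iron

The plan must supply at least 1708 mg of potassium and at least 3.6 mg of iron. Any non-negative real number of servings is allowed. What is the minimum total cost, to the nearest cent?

$5.24

This is a tiny linear program; its minimum lies at a vertex of the feasible set. List the vertices and price them.
salmon only: max(1708/453, 3.6/0.7) = 5.143 servings → $22.63.
chickpeas only: max(1708/277, 3.6/1.8) = 6.166 servings → $5.24.
salmon + chickpeas with both tight: 3.342 servings and 0.7002 servings → $15.30.
The minimum over all feasible corners is $5.24.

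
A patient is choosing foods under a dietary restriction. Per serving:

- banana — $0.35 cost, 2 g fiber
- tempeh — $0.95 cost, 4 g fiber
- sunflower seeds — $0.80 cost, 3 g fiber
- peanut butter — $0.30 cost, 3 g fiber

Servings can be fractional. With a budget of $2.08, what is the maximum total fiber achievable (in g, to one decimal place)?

20.8 g

Fiber per dollar: peanut butter 10, banana 5.714, tempeh 4.211, sunflower seeds 3.75.
With no serving limits, spend the whole cost allowance on peanut butter: $2.08 / $0.30 × 3 g = 20.8 g.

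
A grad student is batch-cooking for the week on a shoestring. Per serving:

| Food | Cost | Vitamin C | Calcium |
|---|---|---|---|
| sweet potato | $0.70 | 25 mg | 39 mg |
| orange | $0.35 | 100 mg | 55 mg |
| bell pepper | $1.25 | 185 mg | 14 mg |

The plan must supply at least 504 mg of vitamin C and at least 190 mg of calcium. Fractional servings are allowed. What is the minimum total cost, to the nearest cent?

$1.76

With two linear requirements the optimum uses one or two foods; enumerate the corners.
sweet potato only: max(504/25, 190/39) = 20.16 servings → $14.11.
orange only: max(504/100, 190/55) = 5.04 servings → $1.76.
bell pepper only: max(504/185, 190/14) = 13.57 servings → $16.96.
sweet potato + orange: intersection lies outside the first quadrant.
sweet potato + bell pepper with both tight: 4.092 servings and 2.171 servings → $5.58.
orange + bell pepper with both tight: 3.202 servings and 0.9937 servings → $2.36.
Cheapest feasible corner: $1.76.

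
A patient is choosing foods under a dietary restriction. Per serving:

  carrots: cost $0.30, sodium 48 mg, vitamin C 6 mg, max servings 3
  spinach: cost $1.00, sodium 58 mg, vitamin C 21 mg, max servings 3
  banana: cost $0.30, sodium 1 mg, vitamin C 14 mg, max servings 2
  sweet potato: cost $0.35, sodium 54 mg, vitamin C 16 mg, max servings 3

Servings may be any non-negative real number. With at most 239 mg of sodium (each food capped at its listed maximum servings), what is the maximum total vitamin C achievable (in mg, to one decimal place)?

109.7 mg

Vitamin C per mg sodium: banana 14, spinach 0.3621, sweet potato 0.2963, carrots 0.125.
Take 2 servings of banana: uses 2 mg sodium, +28.0 mg vitamin C (running total 28.0 mg).
Take 3 servings of spinach: uses 174 mg sodium, +63.0 mg vitamin C (running total 91.0 mg).
Take 1.167 servings of sweet potato: uses 63 mg sodium, +18.7 mg vitamin C (running total 109.7 mg).
Greedy by best ratio exhausts the sodium allowance optimally: 109.7 mg.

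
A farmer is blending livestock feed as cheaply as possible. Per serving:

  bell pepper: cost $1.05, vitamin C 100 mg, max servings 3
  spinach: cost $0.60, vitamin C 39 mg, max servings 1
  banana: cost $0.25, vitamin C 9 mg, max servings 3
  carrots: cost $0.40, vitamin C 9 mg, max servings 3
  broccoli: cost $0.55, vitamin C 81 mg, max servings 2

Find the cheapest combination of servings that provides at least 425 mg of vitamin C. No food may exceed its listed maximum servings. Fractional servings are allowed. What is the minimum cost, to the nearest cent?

Cost per mg of vitamin C: broccoli $0.0068, bell pepper $0.0105, spinach $0.0154, banana $0.0278, carrots $0.0444.
Take 2 servings of broccoli: +162.0 mg vitamin C for $1.10 (total $1.10, still need 263.0 mg).
Take 2.63 servings of bell pepper: +263.0 mg vitamin C for $2.76 (total $3.86, still need 0.0 mg).
Greedy by cheapest-per-mg is optimal for a single linear constraint, so the minimum cost is $3.86.

$3.86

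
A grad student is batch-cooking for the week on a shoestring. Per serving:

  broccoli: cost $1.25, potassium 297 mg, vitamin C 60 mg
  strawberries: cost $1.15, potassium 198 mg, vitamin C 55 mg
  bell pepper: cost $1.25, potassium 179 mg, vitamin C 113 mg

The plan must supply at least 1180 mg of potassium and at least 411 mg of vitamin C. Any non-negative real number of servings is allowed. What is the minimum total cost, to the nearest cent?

An LP optimum is at a vertex; with two nutrient constraints at most two foods are used. Check each candidate.
broccoli only: max(1180/297, 411/60) = 6.85 servings → $8.56.
strawberries only: max(1180/198, 411/55) = 7.473 servings → $8.59.
bell pepper only: max(1180/179, 411/113) = 6.592 servings → $8.24.
broccoli + strawberries: the both-tight solution has a negative serving — not a feasible corner.
broccoli + bell pepper with both tight: 2.619 servings and 2.246 servings → $6.08.
strawberries + bell pepper with both tight: 4.771 servings and 1.315 servings → $7.13.
Cheapest feasible corner: $6.08.

$6.08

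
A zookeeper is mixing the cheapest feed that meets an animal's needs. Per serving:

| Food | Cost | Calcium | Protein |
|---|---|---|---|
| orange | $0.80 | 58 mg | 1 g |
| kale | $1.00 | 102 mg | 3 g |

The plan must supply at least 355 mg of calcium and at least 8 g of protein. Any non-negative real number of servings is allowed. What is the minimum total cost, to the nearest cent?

$3.48

A basic optimal solution has at most two foods positive. Try each food alone and each pair with both targets met exactly.
orange only: max(355/58, 8/1) = 8 servings → $6.40.
kale only: max(355/102, 8/3) = 3.48 servings → $3.48.
orange + kale with both tight: 3.458 servings and 1.514 servings → $4.28.
Cheapest feasible corner: $3.48.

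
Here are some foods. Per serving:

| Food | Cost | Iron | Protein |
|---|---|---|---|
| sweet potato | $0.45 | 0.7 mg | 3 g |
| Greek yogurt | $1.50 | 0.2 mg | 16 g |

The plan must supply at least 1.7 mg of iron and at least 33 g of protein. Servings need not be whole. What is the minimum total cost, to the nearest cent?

$3.42

This is a tiny linear program; its minimum lies at a vertex of the feasible set. List the vertices and price them.
sweet potato only: max(1.7/0.7, 33/3) = 11 servings → $4.95.
Greek yogurt only: max(1.7/0.2, 33/16) = 8.5 servings → $12.75.
sweet potato + Greek yogurt with both tight: 1.943 servings and 1.698 servings → $3.42.
So the least-cost plan costs $3.42.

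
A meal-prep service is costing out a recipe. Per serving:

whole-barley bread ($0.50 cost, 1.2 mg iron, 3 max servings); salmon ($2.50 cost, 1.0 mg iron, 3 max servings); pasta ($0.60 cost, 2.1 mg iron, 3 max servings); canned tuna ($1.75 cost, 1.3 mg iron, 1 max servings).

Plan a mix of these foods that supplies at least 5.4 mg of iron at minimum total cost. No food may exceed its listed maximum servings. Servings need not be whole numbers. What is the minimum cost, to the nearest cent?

$1.54

Cost per mg of iron: pasta $0.2857, whole-barley bread $0.4167, canned tuna $1.3462, salmon $2.5000.
Take 2.571 servings of pasta: +5.4 mg iron for $1.54 (total $1.54, still need 0.0 mg).
Greedy by cheapest-per-mg is optimal for a single linear constraint, so the minimum cost is $1.54.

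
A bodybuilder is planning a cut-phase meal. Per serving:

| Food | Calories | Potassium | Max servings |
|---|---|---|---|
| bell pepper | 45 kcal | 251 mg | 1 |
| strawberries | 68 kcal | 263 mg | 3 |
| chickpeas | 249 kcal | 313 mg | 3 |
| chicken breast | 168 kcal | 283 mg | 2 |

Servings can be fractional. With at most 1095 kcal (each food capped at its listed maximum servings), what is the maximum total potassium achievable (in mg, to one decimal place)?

2247.1 mg

Potassium per kcal: bell pepper 5.578, strawberries 3.868, chicken breast 1.685, chickpeas 1.257.
Take 1 serving of bell pepper: uses 45 kcal, +251.0 mg potassium (running total 251.0 mg).
Take 3 servings of strawberries: uses 204 kcal, +789.0 mg potassium (running total 1040.0 mg).
Take 2 servings of chicken breast: uses 336 kcal, +566.0 mg potassium (running total 1606.0 mg).
Take 2.048 servings of chickpeas: uses 510 kcal, +641.1 mg potassium (running total 2247.1 mg).
Filling greedily by potassium-per-kcal is optimal for one linear limit, giving 2247.1 mg.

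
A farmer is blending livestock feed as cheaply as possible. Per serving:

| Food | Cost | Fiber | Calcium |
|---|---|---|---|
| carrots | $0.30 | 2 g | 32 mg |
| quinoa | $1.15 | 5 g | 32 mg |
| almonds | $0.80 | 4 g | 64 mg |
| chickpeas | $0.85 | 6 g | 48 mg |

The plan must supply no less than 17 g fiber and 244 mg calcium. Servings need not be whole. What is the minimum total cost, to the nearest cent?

$2.52

A basic optimal solution has at most two foods positive. Try each food alone and each pair with both targets met exactly.
carrots only: max(17/2, 244/32) = 8.5 servings → $2.55.
quinoa only: max(17/5, 244/32) = 7.625 servings → $8.77.
almonds only: max(17/4, 244/64) = 4.25 servings → $3.40.
chickpeas only: max(17/6, 244/48) = 5.083 servings → $4.32.
carrots + quinoa with both tight: 7.042 servings and 0.5833 servings → $2.78.
carrots + almonds (both tight): parallel constraints — no distinct corner.
carrots + chickpeas with both tight: 6.75 servings and 0.5833 servings → $2.52.
quinoa + almonds with both tight: 0.5833 servings and 3.521 servings → $3.49.
quinoa + chickpeas: the both-tight solution has a negative serving — not a feasible corner.
almonds + chickpeas with both tight: 3.375 servings and 0.5833 servings → $3.20.
Cheapest feasible corner: $2.52.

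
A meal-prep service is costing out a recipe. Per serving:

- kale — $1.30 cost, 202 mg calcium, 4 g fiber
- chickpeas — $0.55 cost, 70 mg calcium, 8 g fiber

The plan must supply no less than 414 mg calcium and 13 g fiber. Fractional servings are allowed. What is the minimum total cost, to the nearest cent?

$2.74

kale only: max(414/202, 13/4) = 3.25 servings → $4.22.
chickpeas only: max(414/70, 13/8) = 5.914 servings → $3.25.
kale + chickpeas with both tight: 1.798 servings and 0.726 servings → $2.74.
Cheapest feasible corner: $2.74.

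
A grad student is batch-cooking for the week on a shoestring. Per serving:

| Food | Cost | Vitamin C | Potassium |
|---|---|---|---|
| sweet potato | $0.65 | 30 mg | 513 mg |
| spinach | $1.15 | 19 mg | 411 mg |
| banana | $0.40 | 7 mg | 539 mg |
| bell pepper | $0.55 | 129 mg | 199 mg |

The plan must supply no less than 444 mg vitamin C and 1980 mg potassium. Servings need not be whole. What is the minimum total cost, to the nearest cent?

sweet potato only: max(444/30, 1980/513) = 14.8 servings → $9.62.
spinach only: max(444/19, 1980/411) = 23.37 servings → $26.87.
banana only: max(444/7, 1980/539) = 63.43 servings → $25.37.
bell pepper only: max(444/129, 1980/199) = 9.95 servings → $5.47.
sweet potato + spinach with both targets exact would need a negative amount; discard.
sweet potato + banana: intersection lies outside the first quadrant.
sweet potato + bell pepper with both tight: 2.775 servings and 2.797 servings → $3.34.
spinach + banana: intersection lies outside the first quadrant.
spinach + bell pepper with both tight: 3.393 servings and 2.942 servings → $5.52.
banana + bell pepper with both tight: 2.452 servings and 3.309 servings → $2.80.
Cheapest feasible corner: $2.80.

$2.80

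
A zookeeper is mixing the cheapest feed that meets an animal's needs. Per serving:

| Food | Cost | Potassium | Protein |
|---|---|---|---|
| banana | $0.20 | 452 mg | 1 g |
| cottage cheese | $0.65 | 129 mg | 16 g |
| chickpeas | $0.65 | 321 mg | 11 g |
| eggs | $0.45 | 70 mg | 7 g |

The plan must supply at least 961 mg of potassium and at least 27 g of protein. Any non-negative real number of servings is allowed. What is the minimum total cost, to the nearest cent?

This is a tiny linear program; its minimum lies at a vertex of the feasible set. List the vertices and price them.
banana only: max(961/452, 27/1) = 27 servings → $5.40.
cottage cheese only: max(961/129, 27/16) = 7.45 servings → $4.84.
chickpeas only: max(961/321, 27/11) = 2.994 servings → $1.95.
eggs only: max(961/70, 27/7) = 13.73 servings → $6.18.
banana + cottage cheese with both tight: 1.674 servings and 1.583 servings → $1.36.
banana + chickpeas with both tight: 0.4094 servings and 2.417 servings → $1.65.
banana + eggs with both tight: 1.563 servings and 3.634 servings → $1.95.
cottage cheese + chickpeas: the both-tight solution has a negative serving — not a feasible corner.
cottage cheese + eggs with both targets exact would need a negative amount; discard.
chickpeas + eggs: intersection lies outside the first quadrant.
Cheapest feasible corner: $1.36.

$1.36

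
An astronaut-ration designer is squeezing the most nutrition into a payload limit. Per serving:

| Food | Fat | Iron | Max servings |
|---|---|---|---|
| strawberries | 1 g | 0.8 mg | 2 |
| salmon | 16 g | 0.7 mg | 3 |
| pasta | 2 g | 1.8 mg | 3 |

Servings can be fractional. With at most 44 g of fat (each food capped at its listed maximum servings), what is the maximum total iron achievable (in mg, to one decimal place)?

8.6 mg

Iron per g fat: pasta 0.9, strawberries 0.8, salmon 0.04375.
Take 3 servings of pasta: uses 6 g fat, +5.4 mg iron (running total 5.4 mg).
Take 2 servings of strawberries: uses 2 g fat, +1.6 mg iron (running total 7.0 mg).
Take 2.25 servings of salmon: uses 36 g fat, +1.6 mg iron (running total 8.6 mg).
Greedy by best ratio exhausts the fat allowance optimally: 8.6 mg.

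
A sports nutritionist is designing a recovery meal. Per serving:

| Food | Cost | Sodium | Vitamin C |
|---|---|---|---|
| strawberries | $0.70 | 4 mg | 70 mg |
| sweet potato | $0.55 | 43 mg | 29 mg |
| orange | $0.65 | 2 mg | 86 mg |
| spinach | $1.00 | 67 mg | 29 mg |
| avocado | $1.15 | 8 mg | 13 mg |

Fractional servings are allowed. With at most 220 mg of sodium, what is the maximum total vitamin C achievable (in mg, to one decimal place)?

9460.0 mg

Vitamin C per mg sodium: orange 43, strawberries 17.5, avocado 1.625, sweet potato 0.6744, spinach 0.4328.
With no serving limits, spend the whole sodium allowance on orange: 220 mg / 2 mg × 86 mg = 9460.0 mg.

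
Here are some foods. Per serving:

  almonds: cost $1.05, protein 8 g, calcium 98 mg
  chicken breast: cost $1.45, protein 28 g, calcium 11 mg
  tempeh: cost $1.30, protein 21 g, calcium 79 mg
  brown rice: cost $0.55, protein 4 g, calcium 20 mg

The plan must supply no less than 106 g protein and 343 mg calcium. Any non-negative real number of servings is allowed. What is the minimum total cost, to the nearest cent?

$6.39

Compare the cost at each extreme point of the feasible region.
almonds only: max(106/8, 343/98) = 13.25 servings → $13.91.
chicken breast only: max(106/28, 343/11) = 31.18 servings → $45.21.
tempeh only: max(106/21, 343/79) = 5.048 servings → $6.56.
brown rice only: max(106/4, 343/20) = 26.5 servings → $14.57.
almonds + chicken breast with both tight: 3.177 servings and 2.878 servings → $7.51.
almonds + tempeh: the both-tight solution has a negative serving — not a feasible corner.
almonds + brown rice: intersection lies outside the first quadrant.
chicken breast + tempeh with both tight: 0.5911 servings and 4.259 servings → $6.39.
chicken breast + brown rice with both tight: 1.45 servings and 16.35 servings → $11.10.
tempeh + brown rice with both targets exact would need a negative amount; discard.
Cheapest feasible corner: $6.39.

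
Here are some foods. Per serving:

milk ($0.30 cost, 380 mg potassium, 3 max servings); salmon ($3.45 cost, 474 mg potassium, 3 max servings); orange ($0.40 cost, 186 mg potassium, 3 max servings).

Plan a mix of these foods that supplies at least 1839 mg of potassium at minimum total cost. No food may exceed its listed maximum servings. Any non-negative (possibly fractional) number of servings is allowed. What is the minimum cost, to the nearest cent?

Cost per mg of potassium: milk $0.0008, orange $0.0022, salmon $0.0073.
Take 3 servings of milk: +1140.0 mg potassium for $0.90 (total $0.90, still need 699.0 mg).
Take 3 servings of orange: +558.0 mg potassium for $1.20 (total $2.10, still need 141.0 mg).
Take 0.2975 servings of salmon: +141.0 mg potassium for $1.03 (total $3.13, still need 0.0 mg).
Greedy by cheapest-per-mg is optimal for a single linear constraint, so the minimum cost is $3.13.

$3.13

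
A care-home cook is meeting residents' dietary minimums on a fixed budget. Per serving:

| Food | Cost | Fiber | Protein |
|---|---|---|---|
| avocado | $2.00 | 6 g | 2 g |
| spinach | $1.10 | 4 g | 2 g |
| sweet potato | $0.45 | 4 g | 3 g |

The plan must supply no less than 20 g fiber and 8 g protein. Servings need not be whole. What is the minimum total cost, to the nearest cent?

At the optimum either one food covers both requirements or two foods hit both targets exactly; no other combination can be cheaper.
avocado only: max(20/6, 8/2) = 4 servings → $8.00.
spinach only: max(20/4, 8/2) = 5 servings → $5.50.
sweet potato only: max(20/4, 8/3) = 5 servings → $2.25.
avocado + spinach with both tight: 2 servings and 2 servings → $6.20.
avocado + sweet potato with both tight: 2.8 servings and 0.8 servings → $5.96.
spinach + sweet potato: the both-tight solution has a negative serving — not a feasible corner.
The minimum over all feasible corners is $2.25.

$2.25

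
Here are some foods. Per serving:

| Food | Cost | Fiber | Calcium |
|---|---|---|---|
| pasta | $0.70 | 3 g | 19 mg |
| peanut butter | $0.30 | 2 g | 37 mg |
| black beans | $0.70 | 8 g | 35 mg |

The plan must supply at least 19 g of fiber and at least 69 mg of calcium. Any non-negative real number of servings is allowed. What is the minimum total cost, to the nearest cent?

A basic optimal solution has at most two foods positive. Try each food alone and each pair with both targets met exactly.
pasta only: max(19/3, 69/19) = 6.333 servings → $4.43.
peanut butter only: max(19/2, 69/37) = 9.5 servings → $2.85.
black beans only: max(19/8, 69/35) = 2.375 servings → $1.66.
pasta + peanut butter with both targets exact would need a negative amount; discard.
pasta + black beans: intersection lies outside the first quadrant.
peanut butter + black beans: intersection lies outside the first quadrant.
So the least-cost plan costs $1.66.

$1.66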